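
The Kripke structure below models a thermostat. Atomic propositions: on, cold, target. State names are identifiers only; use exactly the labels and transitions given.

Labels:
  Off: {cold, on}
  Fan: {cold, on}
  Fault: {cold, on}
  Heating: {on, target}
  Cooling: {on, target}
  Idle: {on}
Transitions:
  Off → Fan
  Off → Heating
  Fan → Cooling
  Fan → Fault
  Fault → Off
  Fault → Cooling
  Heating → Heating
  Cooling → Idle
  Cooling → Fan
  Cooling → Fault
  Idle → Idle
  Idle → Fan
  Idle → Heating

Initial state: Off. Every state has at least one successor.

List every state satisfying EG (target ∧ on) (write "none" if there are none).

{Heating}

States satisfying target ∧ on: {Heating, Cooling}.
States satisfying EG (target ∧ on): {Heating}.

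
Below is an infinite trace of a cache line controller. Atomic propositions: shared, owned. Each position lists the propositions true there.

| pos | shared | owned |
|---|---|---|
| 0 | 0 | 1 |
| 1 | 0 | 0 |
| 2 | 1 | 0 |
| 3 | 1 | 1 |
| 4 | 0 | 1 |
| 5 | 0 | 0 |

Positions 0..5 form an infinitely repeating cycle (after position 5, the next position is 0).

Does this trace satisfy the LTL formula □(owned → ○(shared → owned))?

owned → ○(shared → owned) holds at every position 0..5, and those are all positions ever visited, so □(owned → ○(shared → owned)) holds.
Positions where owned holds: 0, 3, 4.
Check ○(shared → owned) at each: 0→ok, 3→ok, 4→ok.

Yes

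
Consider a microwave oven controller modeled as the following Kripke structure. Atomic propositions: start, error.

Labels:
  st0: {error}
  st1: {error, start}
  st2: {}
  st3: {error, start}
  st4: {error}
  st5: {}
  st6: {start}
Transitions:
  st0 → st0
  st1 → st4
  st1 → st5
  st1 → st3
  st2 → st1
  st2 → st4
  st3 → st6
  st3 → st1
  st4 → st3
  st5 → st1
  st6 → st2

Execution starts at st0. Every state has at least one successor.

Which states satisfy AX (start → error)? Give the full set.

States satisfying start → error: {st0, st1, st2, st3, st4, st5}.
States satisfying AX (start → error): {st0, st1, st2, st4, st5, st6}.

{st0, st1, st2, st4, st5, st6}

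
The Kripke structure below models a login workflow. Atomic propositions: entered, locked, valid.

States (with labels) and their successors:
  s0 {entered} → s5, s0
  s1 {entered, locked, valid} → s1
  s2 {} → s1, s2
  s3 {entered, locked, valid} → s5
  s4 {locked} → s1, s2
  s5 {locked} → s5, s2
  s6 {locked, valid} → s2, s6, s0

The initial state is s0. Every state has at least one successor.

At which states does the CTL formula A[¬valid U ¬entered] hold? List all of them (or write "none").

States satisfying ¬valid: {s0, s2, s4, s5}.
States satisfying ¬entered: {s2, s4, s5, s6}.
States satisfying A[¬valid U ¬entered]: {s2, s4, s5, s6}.

{s2, s4, s5, s6}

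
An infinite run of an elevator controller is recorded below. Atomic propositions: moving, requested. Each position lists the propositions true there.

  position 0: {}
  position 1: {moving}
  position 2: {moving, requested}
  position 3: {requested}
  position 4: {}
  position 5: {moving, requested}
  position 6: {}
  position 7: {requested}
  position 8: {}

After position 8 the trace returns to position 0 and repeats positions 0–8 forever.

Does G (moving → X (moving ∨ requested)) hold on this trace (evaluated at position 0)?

Does not hold

moving → X (moving ∨ requested) must hold at every position from 0 onward. It fails at position 5, so G (moving → X (moving ∨ requested)) is false.
Positions where moving holds: 1, 2, 5.
Check X (moving ∨ requested) at each: 1→ok, 2→ok, 5→fails.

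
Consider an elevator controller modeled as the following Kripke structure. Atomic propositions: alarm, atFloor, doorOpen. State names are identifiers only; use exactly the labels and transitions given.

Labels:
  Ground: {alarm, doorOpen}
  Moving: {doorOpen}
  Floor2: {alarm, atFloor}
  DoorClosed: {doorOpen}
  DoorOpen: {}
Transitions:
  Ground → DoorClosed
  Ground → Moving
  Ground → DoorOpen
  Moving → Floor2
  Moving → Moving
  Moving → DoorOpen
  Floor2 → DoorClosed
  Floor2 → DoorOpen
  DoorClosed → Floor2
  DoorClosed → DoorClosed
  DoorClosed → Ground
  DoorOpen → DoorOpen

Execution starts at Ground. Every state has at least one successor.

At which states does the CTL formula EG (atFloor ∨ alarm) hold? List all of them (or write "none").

none

States satisfying atFloor ∨ alarm: {Ground, Floor2}.
States satisfying EG (atFloor ∨ alarm): ∅.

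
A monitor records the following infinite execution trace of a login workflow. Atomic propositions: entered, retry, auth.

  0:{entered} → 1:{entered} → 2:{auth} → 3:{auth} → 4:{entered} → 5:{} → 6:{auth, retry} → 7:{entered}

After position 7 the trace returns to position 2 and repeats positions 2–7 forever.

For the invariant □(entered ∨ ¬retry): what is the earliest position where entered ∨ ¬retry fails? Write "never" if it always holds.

6

Check entered ∨ ¬retry at each position in order: 0 ✓, 1 ✓, 2 ✓, 3 ✓, 4 ✓, 5 ✓.
At position 6 the labels are {auth, retry}, so entered ∨ ¬retry is false there. This is the first violation.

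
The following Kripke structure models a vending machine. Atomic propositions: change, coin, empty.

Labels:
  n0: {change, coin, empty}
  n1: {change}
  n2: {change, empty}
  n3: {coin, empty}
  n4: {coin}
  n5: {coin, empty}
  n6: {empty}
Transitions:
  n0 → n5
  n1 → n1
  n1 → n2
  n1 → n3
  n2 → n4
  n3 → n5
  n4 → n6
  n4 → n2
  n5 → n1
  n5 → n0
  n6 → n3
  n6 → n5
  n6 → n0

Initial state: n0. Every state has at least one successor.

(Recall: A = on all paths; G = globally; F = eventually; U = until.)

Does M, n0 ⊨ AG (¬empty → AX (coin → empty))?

States satisfying ¬empty → AX (coin → empty): {n0, n1, n2, n3, n4, n5, n6}.
States satisfying AG (¬empty → AX (coin → empty)): {n0, n1, n2, n3, n4, n5, n6}.
Every state reachable from n0 satisfies ¬empty → AX (coin → empty).
n0 ∈ Sat(AG (¬empty → AX (coin → empty))).

Holds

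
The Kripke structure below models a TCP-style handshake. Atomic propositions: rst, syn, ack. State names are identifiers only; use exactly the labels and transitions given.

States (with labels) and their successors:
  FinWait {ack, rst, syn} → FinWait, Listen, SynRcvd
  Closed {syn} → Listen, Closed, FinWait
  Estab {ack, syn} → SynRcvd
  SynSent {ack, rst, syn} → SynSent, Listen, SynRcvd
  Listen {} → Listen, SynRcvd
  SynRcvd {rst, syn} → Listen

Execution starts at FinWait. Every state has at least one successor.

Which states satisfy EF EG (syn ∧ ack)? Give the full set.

{FinWait, Closed, SynSent}

States satisfying EG (syn ∧ ack): {FinWait, SynSent}.
States satisfying EF EG (syn ∧ ack): {FinWait, Closed, SynSent}.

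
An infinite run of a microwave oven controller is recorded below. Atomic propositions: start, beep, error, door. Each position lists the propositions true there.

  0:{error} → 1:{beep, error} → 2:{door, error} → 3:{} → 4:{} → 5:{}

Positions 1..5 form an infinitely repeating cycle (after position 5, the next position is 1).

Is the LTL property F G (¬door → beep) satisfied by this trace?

G (¬door → beep) is false at every position 0..5, so it never becomes true and F G (¬door → beep) fails.

Does not hold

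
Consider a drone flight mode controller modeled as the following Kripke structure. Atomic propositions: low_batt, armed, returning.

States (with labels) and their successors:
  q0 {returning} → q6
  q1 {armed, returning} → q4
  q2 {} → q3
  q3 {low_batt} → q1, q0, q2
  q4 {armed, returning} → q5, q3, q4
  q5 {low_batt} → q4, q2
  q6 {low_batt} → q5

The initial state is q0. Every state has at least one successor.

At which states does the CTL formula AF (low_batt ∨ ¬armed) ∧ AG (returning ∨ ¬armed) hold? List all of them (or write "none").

{q0, q2, q3, q5, q6}

States satisfying low_batt ∨ ¬armed: {q0, q2, q3, q5, q6}.
States satisfying AF (low_batt ∨ ¬armed): {q0, q2, q3, q5, q6}.
States satisfying returning ∨ ¬armed: {q0, q1, q2, q3, q4, q5, q6}.
States satisfying AG (returning ∨ ¬armed): {q0, q1, q2, q3, q4, q5, q6}.
States satisfying AF (low_batt ∨ ¬armed) ∧ AG (returning ∨ ¬armed): {q0, q2, q3, q5, q6}.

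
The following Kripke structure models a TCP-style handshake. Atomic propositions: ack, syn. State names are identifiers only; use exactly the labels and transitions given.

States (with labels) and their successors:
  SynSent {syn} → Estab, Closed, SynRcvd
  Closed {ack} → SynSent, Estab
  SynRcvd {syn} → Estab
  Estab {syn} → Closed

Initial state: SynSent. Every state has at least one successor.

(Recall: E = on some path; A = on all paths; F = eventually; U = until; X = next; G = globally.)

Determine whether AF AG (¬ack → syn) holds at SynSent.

Yes

States satisfying AG (¬ack → syn): {SynSent, Closed, SynRcvd, Estab}.
States satisfying AF AG (¬ack → syn): {SynSent, Closed, SynRcvd, Estab}.
SynSent ∈ Sat(AF AG (¬ack → syn)).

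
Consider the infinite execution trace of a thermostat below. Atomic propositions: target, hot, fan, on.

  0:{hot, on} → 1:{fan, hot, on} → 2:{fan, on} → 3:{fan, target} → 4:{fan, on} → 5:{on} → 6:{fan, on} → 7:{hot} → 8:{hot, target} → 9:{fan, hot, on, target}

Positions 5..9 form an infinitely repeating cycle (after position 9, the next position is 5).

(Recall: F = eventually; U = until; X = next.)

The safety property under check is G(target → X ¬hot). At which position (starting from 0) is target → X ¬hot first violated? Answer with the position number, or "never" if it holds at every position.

Check target → X ¬hot at each position in order: 0 ✓, 1 ✓, 2 ✓, 3 ✓, 4 ✓, 5 ✓, 6 ✓, 7 ✓.
At position 8 the labels are {hot, target} and the next position 9 has {fan, hot, on, target}, so target → X ¬hot is false there. This is the first violation.

8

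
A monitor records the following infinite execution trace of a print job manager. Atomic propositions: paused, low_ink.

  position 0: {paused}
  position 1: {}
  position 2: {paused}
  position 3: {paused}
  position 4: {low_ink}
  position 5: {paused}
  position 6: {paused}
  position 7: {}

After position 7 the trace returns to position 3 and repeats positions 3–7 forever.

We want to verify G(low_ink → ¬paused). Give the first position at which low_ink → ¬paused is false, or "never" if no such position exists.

low_ink → ¬paused holds at every position 0..7, and those are all the positions the trace ever visits, so the invariant G(low_ink → ¬paused) is never violated.

never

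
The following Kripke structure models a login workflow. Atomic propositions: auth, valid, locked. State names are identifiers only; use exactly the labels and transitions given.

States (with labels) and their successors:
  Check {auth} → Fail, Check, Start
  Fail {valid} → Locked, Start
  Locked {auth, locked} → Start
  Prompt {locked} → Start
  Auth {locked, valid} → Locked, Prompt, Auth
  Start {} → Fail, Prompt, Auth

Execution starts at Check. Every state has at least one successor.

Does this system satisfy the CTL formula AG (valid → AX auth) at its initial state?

States satisfying valid → AX auth: {Check, Locked, Prompt, Start}.
States satisfying AG (valid → AX auth): ∅.
Auth is reachable from Check and violates valid → AX auth, so AG fails at Check.
Check ∉ Sat(AG (valid → AX auth)).

No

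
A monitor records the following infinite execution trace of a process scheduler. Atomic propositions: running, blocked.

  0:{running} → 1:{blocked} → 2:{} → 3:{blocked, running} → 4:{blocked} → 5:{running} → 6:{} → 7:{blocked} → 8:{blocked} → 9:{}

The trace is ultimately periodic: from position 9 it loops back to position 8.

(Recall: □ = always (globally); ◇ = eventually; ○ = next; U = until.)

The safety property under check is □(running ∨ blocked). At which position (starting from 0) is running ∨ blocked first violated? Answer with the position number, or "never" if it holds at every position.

Check running ∨ blocked at each position in order: 0 ✓, 1 ✓.
At position 2 the labels are {}, so running ∨ blocked is false there. This is the first violation.

2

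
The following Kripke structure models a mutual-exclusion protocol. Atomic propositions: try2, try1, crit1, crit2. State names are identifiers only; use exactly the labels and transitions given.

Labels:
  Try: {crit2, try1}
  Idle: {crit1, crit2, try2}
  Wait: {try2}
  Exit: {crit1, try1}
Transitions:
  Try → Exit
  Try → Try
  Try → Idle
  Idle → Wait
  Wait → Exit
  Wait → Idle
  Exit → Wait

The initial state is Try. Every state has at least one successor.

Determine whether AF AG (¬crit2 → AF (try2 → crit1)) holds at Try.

States satisfying AG (¬crit2 → AF (try2 → crit1)): {Try, Idle, Wait, Exit}.
States satisfying AF AG (¬crit2 → AF (try2 → crit1)): {Try, Idle, Wait, Exit}.
Try ∈ Sat(AF AG (¬crit2 → AF (try2 → crit1))).

Holds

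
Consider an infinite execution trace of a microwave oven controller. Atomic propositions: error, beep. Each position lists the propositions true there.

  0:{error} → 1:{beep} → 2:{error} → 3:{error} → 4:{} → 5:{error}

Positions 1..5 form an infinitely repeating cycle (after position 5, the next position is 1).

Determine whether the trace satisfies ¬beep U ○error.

Holds

Walking from position 0: ○error first holds at position 1, and ¬beep holds at every earlier position along the way, so ¬beep U ○error holds.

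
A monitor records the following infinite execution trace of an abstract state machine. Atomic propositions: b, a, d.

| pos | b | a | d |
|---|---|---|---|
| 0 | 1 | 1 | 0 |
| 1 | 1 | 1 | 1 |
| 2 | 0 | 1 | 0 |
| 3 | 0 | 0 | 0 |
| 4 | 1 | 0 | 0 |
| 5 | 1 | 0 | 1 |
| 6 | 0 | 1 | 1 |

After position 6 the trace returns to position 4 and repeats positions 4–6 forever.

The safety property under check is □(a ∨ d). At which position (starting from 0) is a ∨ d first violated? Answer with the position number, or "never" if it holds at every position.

3

Check a ∨ d at each position in order: 0 ✓, 1 ✓, 2 ✓.
At position 3 the labels are {}, so a ∨ d is false there. This is the first violation.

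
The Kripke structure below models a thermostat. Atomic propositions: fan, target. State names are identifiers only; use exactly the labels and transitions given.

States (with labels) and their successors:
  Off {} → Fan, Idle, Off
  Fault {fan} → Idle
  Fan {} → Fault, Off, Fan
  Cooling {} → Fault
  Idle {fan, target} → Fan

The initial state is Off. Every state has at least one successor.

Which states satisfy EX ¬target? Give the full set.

States satisfying ¬target: {Off, Fault, Fan, Cooling}.
States satisfying EX ¬target: {Off, Fan, Cooling, Idle}.

{Off, Fan, Cooling, Idle}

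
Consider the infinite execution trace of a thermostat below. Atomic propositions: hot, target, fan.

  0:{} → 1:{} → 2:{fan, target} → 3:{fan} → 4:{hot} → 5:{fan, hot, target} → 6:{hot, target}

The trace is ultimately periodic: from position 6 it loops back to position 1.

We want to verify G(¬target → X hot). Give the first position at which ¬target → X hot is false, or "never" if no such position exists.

0

At position 0 the labels are {} and the next position 1 has {}, so ¬target → X hot is false there. This is the first violation.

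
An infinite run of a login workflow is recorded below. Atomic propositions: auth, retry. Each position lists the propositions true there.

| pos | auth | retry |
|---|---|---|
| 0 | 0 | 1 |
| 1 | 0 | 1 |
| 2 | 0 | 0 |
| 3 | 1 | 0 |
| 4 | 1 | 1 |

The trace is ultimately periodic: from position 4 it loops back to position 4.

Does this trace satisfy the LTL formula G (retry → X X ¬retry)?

retry → X X ¬retry must hold at every position from 0 onward. It fails at position 4, so G (retry → X X ¬retry) is false.
Positions where retry holds: 0, 1, 4.
Check X X ¬retry at each: 0→ok, 1→ok, 4→fails.

Does not hold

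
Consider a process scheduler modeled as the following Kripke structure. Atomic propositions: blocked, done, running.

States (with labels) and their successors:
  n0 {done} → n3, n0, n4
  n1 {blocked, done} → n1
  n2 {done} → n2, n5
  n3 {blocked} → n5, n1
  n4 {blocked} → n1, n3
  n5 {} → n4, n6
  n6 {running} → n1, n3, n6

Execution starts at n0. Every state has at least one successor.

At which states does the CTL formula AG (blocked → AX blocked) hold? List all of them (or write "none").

{n1}

States satisfying blocked → AX blocked: {n0, n1, n2, n4, n5, n6}.
States satisfying AG (blocked → AX blocked): {n1}.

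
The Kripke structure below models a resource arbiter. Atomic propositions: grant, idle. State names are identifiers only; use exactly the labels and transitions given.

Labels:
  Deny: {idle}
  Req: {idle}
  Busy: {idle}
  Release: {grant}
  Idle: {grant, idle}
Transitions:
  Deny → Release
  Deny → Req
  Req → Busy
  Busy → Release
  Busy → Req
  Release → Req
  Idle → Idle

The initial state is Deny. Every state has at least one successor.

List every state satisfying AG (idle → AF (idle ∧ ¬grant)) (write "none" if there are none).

{Deny, Req, Busy, Release}

States satisfying idle → AF (idle ∧ ¬grant): {Deny, Req, Busy, Release}.
States satisfying AG (idle → AF (idle ∧ ¬grant)): {Deny, Req, Busy, Release}.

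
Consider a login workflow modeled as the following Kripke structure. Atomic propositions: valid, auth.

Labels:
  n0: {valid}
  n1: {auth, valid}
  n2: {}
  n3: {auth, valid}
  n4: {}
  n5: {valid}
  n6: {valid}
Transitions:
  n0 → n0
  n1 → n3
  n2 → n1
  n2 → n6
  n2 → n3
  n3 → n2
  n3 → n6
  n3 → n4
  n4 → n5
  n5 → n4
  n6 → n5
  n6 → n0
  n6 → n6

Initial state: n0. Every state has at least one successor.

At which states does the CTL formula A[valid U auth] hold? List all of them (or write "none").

States satisfying valid: {n0, n1, n3, n5, n6}.
States satisfying auth: {n1, n3}.
States satisfying A[valid U auth]: {n1, n3}.

{n1, n3}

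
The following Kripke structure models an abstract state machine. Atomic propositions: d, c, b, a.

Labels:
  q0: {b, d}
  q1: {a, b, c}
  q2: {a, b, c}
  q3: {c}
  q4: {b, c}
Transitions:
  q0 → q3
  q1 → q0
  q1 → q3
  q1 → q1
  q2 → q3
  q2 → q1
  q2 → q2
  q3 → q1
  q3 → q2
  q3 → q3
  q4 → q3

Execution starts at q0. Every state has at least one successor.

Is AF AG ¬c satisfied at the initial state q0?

States satisfying AG ¬c: ∅.
States satisfying AF AG ¬c: ∅.
There is a path from q0 along which AG ¬c never holds.
q0 ∉ Sat(AF AG ¬c).

Violated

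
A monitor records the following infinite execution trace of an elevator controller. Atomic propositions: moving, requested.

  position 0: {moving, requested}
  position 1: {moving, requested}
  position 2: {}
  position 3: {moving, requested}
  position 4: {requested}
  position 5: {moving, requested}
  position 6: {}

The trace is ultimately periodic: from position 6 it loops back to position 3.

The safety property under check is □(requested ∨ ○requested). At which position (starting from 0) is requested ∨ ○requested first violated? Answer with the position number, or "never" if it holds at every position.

never

requested ∨ ○requested holds at every position 0..6, and those are all the positions the trace ever visits, so the invariant □(requested ∨ ○requested) is never violated.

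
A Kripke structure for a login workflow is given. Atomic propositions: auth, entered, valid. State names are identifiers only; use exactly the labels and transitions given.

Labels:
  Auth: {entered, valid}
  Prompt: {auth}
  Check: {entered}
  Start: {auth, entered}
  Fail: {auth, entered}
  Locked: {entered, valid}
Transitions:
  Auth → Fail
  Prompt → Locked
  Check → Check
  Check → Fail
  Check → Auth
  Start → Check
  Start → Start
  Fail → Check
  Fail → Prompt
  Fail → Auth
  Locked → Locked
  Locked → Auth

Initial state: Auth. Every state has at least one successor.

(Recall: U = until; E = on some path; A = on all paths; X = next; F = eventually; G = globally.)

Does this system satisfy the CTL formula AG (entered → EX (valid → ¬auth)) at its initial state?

Yes

States satisfying entered → EX (valid → ¬auth): {Auth, Prompt, Check, Start, Fail, Locked}.
States satisfying AG (entered → EX (valid → ¬auth)): {Auth, Prompt, Check, Start, Fail, Locked}.
Every state reachable from Auth satisfies entered → EX (valid → ¬auth).
Auth ∈ Sat(AG (entered → EX (valid → ¬auth))).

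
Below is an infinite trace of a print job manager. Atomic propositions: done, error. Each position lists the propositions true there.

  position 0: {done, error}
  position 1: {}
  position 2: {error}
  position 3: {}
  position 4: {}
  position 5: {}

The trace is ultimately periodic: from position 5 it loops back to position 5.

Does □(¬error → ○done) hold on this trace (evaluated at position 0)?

¬error → ○done must hold at every position from 0 onward. It fails at position 1, so □(¬error → ○done) is false.
Positions where ¬error holds: 1, 3, 4, 5.
Check ○done at each: 1→fails, 3→fails, 4→fails, 5→fails.

No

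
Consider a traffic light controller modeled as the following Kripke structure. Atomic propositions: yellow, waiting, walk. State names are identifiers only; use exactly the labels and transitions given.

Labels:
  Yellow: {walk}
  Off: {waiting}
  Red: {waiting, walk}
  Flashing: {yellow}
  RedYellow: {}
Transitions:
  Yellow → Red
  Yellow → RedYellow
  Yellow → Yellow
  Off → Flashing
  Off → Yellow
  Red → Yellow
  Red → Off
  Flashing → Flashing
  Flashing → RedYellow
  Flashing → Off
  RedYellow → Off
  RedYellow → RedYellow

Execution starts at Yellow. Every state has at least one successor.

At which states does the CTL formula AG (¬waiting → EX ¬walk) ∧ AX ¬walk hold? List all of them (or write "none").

States satisfying ¬waiting → EX ¬walk: {Yellow, Off, Red, Flashing, RedYellow}.
States satisfying AG (¬waiting → EX ¬walk): {Yellow, Off, Red, Flashing, RedYellow}.
States satisfying ¬walk: {Off, Flashing, RedYellow}.
States satisfying AX ¬walk: {Flashing, RedYellow}.
States satisfying AG (¬waiting → EX ¬walk) ∧ AX ¬walk: {Flashing, RedYellow}.

{Flashing, RedYellow}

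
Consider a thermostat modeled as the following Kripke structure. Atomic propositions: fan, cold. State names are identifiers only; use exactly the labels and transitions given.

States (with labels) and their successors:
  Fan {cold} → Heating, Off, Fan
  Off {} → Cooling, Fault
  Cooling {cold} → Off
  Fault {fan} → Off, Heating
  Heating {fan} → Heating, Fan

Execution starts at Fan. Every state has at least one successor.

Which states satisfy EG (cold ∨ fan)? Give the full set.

{Fan, Fault, Heating}

States satisfying cold ∨ fan: {Fan, Cooling, Fault, Heating}.
States satisfying EG (cold ∨ fan): {Fan, Fault, Heating}.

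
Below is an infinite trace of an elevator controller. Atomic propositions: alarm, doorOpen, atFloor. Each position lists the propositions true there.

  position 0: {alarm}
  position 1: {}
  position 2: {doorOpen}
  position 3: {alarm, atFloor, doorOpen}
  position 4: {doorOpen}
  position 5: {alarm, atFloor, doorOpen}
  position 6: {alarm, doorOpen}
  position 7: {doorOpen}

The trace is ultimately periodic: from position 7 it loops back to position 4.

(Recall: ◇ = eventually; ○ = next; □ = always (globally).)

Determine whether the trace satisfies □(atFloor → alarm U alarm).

atFloor → alarm U alarm holds at every position 0..7, and those are all positions ever visited, so □(atFloor → alarm U alarm) holds.
Positions where atFloor holds: 3, 5.
Check alarm U alarm at each: 3→ok, 5→ok.

Satisfied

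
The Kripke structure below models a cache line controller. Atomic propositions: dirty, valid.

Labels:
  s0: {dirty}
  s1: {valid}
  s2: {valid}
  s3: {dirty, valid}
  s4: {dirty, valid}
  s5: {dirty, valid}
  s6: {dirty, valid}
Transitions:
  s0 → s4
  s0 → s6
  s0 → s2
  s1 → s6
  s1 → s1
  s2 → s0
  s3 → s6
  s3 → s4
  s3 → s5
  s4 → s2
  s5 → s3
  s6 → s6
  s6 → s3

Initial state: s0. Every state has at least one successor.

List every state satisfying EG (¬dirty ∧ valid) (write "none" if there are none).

States satisfying ¬dirty ∧ valid: {s1, s2}.
States satisfying EG (¬dirty ∧ valid): {s1}.

{s1}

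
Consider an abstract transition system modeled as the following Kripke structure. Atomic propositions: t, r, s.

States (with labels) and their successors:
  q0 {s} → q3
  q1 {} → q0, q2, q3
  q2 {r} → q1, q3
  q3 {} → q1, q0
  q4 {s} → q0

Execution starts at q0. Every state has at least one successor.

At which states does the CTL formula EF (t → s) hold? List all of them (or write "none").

States satisfying t → s: {q0, q1, q2, q3, q4}.
States satisfying EF (t → s): {q0, q1, q2, q3, q4}.

{q0, q1, q2, q3, q4}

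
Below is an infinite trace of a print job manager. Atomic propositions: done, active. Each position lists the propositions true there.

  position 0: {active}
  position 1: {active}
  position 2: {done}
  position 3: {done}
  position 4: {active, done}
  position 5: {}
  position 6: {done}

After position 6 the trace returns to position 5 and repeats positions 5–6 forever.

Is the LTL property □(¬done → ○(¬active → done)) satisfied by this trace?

Holds

¬done → ○(¬active → done) holds at every position 0..6, and those are all positions ever visited, so □(¬done → ○(¬active → done)) holds.
Positions where ¬done holds: 0, 1, 5.
Check ○(¬active → done) at each: 0→ok, 1→ok, 5→ok.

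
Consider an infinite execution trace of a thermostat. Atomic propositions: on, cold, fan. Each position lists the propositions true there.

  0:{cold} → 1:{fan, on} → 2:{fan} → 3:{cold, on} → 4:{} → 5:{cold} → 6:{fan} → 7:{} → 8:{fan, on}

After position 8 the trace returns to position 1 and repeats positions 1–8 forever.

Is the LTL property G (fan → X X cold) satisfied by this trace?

Does not hold

fan → X X cold must hold at every position from 0 onward. It fails at position 2, so G (fan → X X cold) is false.
Positions where fan holds: 1, 2, 6, 8.
Check X X cold at each: 1→ok, 2→fails, 6→fails, 8→fails.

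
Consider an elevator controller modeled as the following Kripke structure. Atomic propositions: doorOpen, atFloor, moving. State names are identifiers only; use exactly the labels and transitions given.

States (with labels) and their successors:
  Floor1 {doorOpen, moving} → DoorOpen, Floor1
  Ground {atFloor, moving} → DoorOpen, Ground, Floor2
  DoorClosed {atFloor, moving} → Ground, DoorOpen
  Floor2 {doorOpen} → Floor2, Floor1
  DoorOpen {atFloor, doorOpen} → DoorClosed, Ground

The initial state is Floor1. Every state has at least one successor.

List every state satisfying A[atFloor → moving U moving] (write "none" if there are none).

States satisfying atFloor → moving: {Floor1, Ground, DoorClosed, Floor2}.
States satisfying moving: {Floor1, Ground, DoorClosed}.
States satisfying A[atFloor → moving U moving]: {Floor1, Ground, DoorClosed}.

{Floor1, Ground, DoorClosed}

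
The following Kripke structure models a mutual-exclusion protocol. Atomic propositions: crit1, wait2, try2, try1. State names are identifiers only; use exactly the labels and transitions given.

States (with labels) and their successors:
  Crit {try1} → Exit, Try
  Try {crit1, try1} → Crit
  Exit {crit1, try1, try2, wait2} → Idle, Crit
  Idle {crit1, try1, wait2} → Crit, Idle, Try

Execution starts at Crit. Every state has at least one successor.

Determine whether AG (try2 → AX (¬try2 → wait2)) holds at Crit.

States satisfying try2 → AX (¬try2 → wait2): {Crit, Try, Idle}.
States satisfying AG (try2 → AX (¬try2 → wait2)): ∅.
Exit is reachable from Crit and violates try2 → AX (¬try2 → wait2), so AG fails at Crit.
Crit ∉ Sat(AG (try2 → AX (¬try2 → wait2))).

Does not hold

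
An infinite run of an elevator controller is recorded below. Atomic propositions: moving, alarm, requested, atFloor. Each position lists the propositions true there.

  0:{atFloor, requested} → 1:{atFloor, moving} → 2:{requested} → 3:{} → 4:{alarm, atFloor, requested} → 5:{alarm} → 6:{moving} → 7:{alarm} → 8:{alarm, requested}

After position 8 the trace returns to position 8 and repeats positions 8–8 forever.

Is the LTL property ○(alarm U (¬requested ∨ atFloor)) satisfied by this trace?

Yes

The position after 0 is 1; alarm U (¬requested ∨ atFloor) is true there.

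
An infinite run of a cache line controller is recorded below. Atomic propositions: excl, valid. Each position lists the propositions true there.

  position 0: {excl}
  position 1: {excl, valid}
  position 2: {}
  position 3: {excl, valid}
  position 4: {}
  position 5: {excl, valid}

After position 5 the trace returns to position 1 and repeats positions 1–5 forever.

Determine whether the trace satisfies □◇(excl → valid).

◇(excl → valid) holds at every position 0..5, and those are all positions ever visited, so □◇(excl → valid) holds.

Satisfied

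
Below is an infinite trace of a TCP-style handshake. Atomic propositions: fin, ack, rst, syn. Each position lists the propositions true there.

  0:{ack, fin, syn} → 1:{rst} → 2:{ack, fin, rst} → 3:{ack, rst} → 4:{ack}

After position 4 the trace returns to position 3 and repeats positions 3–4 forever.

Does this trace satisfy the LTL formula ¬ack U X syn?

Walking from position 0: at position 0, X syn has not yet held and ¬ack fails, so ¬ack U X syn is false.

Does not hold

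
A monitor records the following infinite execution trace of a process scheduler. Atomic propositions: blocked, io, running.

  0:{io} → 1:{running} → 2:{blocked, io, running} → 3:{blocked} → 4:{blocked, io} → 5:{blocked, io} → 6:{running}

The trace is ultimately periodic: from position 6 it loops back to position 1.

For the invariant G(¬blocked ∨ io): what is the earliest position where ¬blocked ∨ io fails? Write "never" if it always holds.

3

Check ¬blocked ∨ io at each position in order: 0 ✓, 1 ✓, 2 ✓.
At position 3 the labels are {blocked}, so ¬blocked ∨ io is false there. This is the first violation.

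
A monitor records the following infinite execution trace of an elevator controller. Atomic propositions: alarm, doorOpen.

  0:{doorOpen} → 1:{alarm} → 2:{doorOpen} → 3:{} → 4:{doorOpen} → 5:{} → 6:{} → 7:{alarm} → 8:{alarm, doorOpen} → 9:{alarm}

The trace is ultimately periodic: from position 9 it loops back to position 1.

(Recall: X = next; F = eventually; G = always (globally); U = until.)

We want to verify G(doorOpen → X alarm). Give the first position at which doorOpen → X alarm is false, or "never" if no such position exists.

2

Check doorOpen → X alarm at each position in order: 0 ✓, 1 ✓.
At position 2 the labels are {doorOpen} and the next position 3 has {}, so doorOpen → X alarm is false there. This is the first violation.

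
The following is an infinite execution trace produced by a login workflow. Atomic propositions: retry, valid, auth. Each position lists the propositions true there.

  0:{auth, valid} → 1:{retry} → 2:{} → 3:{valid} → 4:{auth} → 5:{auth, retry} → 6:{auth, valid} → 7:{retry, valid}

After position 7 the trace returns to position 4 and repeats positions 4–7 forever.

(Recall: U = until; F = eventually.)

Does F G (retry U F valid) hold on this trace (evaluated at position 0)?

Satisfied

G (retry U F valid) holds at position 0, which is reachable from 0, so F G (retry U F valid) holds.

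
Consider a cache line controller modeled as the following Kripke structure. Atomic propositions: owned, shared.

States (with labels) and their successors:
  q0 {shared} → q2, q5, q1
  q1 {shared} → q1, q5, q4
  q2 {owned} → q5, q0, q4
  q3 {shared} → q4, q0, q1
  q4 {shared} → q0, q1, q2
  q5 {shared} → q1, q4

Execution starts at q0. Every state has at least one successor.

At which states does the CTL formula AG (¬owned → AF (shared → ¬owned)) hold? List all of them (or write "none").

States satisfying ¬owned → AF (shared → ¬owned): {q0, q1, q2, q3, q4, q5}.
States satisfying AG (¬owned → AF (shared → ¬owned)): {q0, q1, q2, q3, q4, q5}.

{q0, q1, q2, q3, q4, q5}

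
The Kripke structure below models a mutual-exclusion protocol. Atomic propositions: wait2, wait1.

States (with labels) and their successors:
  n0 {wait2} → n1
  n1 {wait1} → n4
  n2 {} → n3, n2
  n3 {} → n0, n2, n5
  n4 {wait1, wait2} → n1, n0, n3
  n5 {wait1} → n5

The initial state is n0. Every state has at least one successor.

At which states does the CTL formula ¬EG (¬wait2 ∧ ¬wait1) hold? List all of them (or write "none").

{n0, n1, n4, n5}

States satisfying ¬wait2 ∧ ¬wait1: {n2, n3}.
States satisfying EG (¬wait2 ∧ ¬wait1): {n2, n3}.
States satisfying ¬EG (¬wait2 ∧ ¬wait1): {n0, n1, n4, n5}.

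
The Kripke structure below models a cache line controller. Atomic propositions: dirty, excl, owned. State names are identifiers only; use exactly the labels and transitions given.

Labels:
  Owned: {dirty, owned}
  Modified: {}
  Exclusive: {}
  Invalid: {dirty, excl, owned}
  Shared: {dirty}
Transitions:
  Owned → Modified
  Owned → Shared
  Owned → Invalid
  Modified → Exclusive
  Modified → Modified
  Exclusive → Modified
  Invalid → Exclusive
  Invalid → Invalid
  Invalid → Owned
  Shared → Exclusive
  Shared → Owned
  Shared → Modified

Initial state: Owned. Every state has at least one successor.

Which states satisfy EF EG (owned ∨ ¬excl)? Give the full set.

States satisfying EG (owned ∨ ¬excl): {Owned, Modified, Exclusive, Invalid, Shared}.
States satisfying EF EG (owned ∨ ¬excl): {Owned, Modified, Exclusive, Invalid, Shared}.

{Owned, Modified, Exclusive, Invalid, Shared}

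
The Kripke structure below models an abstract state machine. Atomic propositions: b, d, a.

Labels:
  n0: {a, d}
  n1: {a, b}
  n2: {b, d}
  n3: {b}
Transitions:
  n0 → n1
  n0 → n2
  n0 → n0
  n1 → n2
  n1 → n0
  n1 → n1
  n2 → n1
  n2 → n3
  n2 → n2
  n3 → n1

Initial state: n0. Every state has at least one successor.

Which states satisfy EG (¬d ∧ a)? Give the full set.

States satisfying ¬d ∧ a: {n1}.
States satisfying EG (¬d ∧ a): {n1}.

{n1}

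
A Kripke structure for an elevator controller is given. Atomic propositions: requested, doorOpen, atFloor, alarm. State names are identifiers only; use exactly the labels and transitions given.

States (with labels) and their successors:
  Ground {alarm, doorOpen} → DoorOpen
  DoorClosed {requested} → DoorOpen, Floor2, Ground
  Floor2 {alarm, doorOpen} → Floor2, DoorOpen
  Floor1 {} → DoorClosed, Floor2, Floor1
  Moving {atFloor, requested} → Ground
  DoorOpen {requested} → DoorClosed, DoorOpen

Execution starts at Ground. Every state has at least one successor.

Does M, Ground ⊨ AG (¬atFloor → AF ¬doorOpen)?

States satisfying ¬atFloor → AF ¬doorOpen: {Ground, DoorClosed, Floor1, Moving, DoorOpen}.
States satisfying AG (¬atFloor → AF ¬doorOpen): ∅.
Floor2 is reachable from Ground and violates ¬atFloor → AF ¬doorOpen, so AG fails at Ground.
Ground ∉ Sat(AG (¬atFloor → AF ¬doorOpen)).

No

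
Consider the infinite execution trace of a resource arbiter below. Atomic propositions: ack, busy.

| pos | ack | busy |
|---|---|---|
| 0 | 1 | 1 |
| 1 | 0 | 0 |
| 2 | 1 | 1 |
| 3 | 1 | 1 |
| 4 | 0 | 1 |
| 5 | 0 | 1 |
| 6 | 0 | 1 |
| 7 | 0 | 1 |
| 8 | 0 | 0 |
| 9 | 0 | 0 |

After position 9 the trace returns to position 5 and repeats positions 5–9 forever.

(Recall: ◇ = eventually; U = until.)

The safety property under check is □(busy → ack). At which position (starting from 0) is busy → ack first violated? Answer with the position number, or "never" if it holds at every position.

4

Check busy → ack at each position in order: 0 ✓, 1 ✓, 2 ✓, 3 ✓.
At position 4 the labels are {busy}, so busy → ack is false there. This is the first violation.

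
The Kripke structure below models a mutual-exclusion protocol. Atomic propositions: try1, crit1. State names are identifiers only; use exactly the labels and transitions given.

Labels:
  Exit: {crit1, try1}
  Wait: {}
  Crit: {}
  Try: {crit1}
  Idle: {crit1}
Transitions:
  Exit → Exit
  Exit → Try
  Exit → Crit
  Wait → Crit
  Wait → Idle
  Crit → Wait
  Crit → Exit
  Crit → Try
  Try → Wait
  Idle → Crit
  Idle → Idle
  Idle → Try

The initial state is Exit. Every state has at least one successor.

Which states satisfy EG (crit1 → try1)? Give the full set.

{Exit, Wait, Crit}

States satisfying crit1 → try1: {Exit, Wait, Crit}.
States satisfying EG (crit1 → try1): {Exit, Wait, Crit}.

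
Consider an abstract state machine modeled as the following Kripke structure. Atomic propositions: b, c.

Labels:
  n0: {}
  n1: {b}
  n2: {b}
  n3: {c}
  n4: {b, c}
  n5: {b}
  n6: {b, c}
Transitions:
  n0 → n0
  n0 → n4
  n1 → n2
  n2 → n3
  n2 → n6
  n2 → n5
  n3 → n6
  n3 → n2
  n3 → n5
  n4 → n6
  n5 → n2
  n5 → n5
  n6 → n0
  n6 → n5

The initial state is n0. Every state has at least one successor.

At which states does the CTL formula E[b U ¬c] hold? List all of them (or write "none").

{n0, n1, n2, n4, n5, n6}

States satisfying b: {n1, n2, n4, n5, n6}.
States satisfying ¬c: {n0, n1, n2, n5}.
States satisfying E[b U ¬c]: {n0, n1, n2, n4, n5, n6}.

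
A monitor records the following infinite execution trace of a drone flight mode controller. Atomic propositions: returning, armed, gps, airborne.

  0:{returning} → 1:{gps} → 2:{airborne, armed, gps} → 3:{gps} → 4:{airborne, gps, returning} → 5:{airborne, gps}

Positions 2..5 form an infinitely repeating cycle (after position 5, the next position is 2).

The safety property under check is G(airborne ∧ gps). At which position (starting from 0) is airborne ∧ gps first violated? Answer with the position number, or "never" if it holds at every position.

At position 0 the labels are {returning}, so airborne ∧ gps is false there. This is the first violation.

0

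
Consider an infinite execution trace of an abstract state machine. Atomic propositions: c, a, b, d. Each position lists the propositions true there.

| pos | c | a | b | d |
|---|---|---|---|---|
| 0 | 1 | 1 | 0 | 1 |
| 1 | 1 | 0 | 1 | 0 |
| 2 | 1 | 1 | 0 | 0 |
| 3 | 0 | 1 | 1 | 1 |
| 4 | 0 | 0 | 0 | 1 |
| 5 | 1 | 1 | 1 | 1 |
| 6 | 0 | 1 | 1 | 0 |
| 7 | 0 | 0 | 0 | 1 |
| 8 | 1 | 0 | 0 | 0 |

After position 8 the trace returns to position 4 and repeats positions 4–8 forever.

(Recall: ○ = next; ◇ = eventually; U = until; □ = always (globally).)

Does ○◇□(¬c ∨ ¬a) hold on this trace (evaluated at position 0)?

The position after 0 is 1; ◇□(¬c ∨ ¬a) is false there.

Does not hold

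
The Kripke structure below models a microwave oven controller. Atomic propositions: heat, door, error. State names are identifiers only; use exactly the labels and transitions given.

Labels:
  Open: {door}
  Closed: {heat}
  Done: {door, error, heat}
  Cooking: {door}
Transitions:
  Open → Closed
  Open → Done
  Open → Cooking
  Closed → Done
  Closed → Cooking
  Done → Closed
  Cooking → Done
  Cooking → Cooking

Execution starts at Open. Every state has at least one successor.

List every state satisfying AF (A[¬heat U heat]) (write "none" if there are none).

States satisfying A[¬heat U heat]: {Closed, Done}.
States satisfying AF (A[¬heat U heat]): {Closed, Done}.

{Closed, Done}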